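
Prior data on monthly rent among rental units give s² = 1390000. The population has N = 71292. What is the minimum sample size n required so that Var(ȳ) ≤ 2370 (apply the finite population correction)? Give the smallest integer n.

Without fpc, n₀ = s²/D = 1390000/2370 = 586.4979.
With fpc, (1 − n/N)·s²/n ≤ D requires n ≥ n₀/(1 + n₀/N) = 586.4979/(1 + 586.4979/71292) = 581.7123.
Rounding up, n = 582.

582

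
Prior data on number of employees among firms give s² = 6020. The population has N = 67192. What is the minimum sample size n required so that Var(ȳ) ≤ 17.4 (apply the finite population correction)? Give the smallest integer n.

345

Without fpc, n₀ = s²/D = 6020/17.4 = 345.9770.
With fpc, (1 − n/N)·s²/n ≤ D requires n ≥ n₀/(1 + n₀/N) = 345.9770/(1 + 345.9770/67192) = 344.2047.
Rounding up, n = 345.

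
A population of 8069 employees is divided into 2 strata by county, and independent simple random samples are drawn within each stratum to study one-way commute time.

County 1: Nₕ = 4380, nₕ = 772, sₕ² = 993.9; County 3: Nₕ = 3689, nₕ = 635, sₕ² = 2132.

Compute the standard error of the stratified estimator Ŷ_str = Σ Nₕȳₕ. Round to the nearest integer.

7627

Var(Ŷ_str) = Σₕ Nₕ²(1 − fₕ)sₕ²/nₕ.
County 1: 4380²·(1 − 772/4380)·993.9/772 = 2.034539 × 10^7.
County 3: 3689²·(1 − 635/3689)·2132/635 = 3.7826065 × 10^7.
Sum = 5.8171455 × 10^7.
SE = √(5.8171455 × 10^7) = 7627.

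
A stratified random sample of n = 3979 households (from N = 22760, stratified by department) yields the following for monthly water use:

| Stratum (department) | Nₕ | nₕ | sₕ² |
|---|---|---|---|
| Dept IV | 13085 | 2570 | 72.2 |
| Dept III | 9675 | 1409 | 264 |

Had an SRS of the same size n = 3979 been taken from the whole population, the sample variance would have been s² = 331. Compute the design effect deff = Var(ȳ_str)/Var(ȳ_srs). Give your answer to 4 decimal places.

0.5301

Var(ȳ_str) = Σ Wₕ²(1−fₕ)sₕ²/nₕ with Wₕ = Nₕ/22760:
  Dept IV: (13085/22760)²·(1−2570/13085)·72.2/2570 = 0.0074617821
  Dept III: (9675/22760)²·(1−1409/9675)·264/1409 = 0.028926427
  → Var(ȳ_str) = 0.036388209.
Var(ȳ_srs) = (1 − 3979/22760)·331/3979 = 0.068643672.
deff = 0.036388209 / 0.068643672 = 0.5301.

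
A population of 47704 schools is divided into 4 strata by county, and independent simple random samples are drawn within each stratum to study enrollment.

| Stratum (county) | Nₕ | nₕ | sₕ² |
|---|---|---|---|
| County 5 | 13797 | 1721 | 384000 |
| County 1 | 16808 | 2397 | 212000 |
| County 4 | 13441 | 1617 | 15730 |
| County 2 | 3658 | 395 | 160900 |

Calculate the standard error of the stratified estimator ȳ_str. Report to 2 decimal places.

5.34

Var(ȳ_str) = Σₕ Wₕ²(1 − fₕ)sₕ²/nₕ with Wₕ = Nₕ/N, N = 47704.
County 5: Wₕ = 0.28922103; term = 0.28922103²·(1 − 0.12473726)·384000/1721 = 16.336106.
County 1: Wₕ = 0.35233943; term = 0.35233943²·(1 − 0.14261066)·212000/2397 = 9.4138742.
County 4: Wₕ = 0.28175834; term = 0.28175834²·(1 − 0.12030355)·15730/1617 = 0.67936804.
County 2: Wₕ = 0.07668120; term = 0.07668120²·(1 − 0.10798250)·160900/395 = 2.1365356.
Sum = 28.565884.
SE = √(28.565884) = 5.34.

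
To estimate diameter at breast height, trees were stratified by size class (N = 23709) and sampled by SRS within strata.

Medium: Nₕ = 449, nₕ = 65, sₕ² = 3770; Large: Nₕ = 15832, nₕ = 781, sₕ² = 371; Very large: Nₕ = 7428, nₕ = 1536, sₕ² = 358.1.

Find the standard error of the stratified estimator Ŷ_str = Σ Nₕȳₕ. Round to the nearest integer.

11550

Var(Ŷ_str) = Σₕ Nₕ²(1 − fₕ)sₕ²/nₕ.
Medium: 449²·(1 − 65/449)·3770/65 = 1.0000128 × 10^7.
Large: 15832²·(1 − 781/15832)·371/781 = 1.1319416 × 10^8.
Very large: 7428²·(1 − 1536/7428)·358.1/1536 = 1.0203466 × 10^7.
Sum = 1.3339775 × 10^8.
SE = √(1.3339775 × 10^8) = 11550.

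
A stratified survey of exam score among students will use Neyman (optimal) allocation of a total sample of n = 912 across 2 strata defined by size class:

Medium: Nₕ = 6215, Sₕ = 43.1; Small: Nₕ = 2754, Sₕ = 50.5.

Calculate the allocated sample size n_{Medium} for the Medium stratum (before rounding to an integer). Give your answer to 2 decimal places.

Neyman allocation: nₕ = n·NₕSₕ / Σⱼ NⱼSⱼ.
Σ NⱼSⱼ = 6215·43.1 + 2754·50.5 = 406943.5.
n_{Medium} = 912·6215·43.1 / 406943.5 = 600.31.

600.31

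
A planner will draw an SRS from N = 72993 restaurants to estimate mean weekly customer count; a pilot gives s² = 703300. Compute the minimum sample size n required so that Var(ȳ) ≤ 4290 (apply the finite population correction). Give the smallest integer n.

164

Without fpc, n₀ = s²/D = 703300/4290 = 163.9394.
With fpc, (1 − n/N)·s²/n ≤ D requires n ≥ n₀/(1 + n₀/N) = 163.9394/(1 + 163.9394/72993) = 163.5720.
Rounding up, n = 164.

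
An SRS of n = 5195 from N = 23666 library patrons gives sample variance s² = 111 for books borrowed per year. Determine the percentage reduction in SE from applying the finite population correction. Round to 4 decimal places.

f = n/N = 5195/23666 = 0.21951323.
SE_no-fpc = √(s²/n) = 0.14617352; SE_fpc = √((1−f)s²/n) = 0.12913724.
Ratio = √(1−f) = 0.88345163. Reduction = 100·(1 − 0.88345163) = 11.6548%.

11.6548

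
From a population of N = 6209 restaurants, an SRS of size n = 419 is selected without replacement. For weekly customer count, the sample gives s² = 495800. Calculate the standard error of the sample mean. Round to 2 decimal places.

Under SRS without replacement, Var(ȳ) = (1 − f)·s²/n with f = n/N = 419/6209 = 0.06748269.
Var(ȳ) = (1 − 0.06748269)·495800/419 = 0.93251731·1183.2936 = 1103.4417.
SE(ȳ) = √(1103.4417) = 33.22.

33.22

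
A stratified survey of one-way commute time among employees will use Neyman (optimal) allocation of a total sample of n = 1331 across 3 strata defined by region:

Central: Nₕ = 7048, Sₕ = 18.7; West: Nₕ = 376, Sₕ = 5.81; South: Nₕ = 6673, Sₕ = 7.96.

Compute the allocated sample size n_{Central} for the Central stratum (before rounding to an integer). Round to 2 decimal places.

937.59

Neyman allocation: nₕ = n·NₕSₕ / Σⱼ NⱼSⱼ.
Σ NⱼSⱼ = 7048·18.7 + 376·5.81 + 6673·7.96 = 187099.24.
n_{Central} = 1331·7048·18.7 / 187099.24 = 937.59.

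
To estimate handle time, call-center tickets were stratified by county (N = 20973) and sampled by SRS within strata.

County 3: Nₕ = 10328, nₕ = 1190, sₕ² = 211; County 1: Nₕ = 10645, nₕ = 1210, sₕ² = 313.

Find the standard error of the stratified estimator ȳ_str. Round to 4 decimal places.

0.3116

Var(ȳ_str) = Σₕ Wₕ²(1 − fₕ)sₕ²/nₕ with Wₕ = Nₕ/N, N = 20973.
County 3: Wₕ = 0.49244266; term = 0.49244266²·(1 − 0.11522076)·211/1190 = 0.038043614.
County 1: Wₕ = 0.50755734; term = 0.50755734²·(1 − 0.11366839)·313/1210 = 0.059064349.
Sum = 0.097107963.
SE = √(0.097107963) = 0.3116.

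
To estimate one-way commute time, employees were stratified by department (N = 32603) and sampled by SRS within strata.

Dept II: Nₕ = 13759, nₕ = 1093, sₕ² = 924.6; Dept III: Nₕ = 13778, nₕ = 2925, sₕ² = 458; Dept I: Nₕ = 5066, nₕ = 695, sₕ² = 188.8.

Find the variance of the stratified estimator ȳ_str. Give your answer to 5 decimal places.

0.16638

Var(ȳ_str) = Σₕ Wₕ²(1 − fₕ)sₕ²/nₕ with Wₕ = Nₕ/N, N = 32603.
Dept II: Wₕ = 0.42201638; term = 0.42201638²·(1 − 0.07943891)·924.6/1093 = 0.13868994.
Dept III: Wₕ = 0.42259915; term = 0.42259915²·(1 − 0.21229496)·458/2925 = 0.022027259.
Dept I: Wₕ = 0.15538447; term = 0.15538447²·(1 − 0.13718910)·188.8/695 = 0.0056591089.
Sum = 0.16637631.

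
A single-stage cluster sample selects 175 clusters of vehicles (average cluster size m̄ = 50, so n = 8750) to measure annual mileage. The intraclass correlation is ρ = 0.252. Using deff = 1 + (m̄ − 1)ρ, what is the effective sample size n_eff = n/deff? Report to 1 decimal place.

655.5

deff = 1 + (50 − 1)·0.252 = 1 + 12.348 = 13.348.
n_eff = 8750 / 13.348 = 655.5.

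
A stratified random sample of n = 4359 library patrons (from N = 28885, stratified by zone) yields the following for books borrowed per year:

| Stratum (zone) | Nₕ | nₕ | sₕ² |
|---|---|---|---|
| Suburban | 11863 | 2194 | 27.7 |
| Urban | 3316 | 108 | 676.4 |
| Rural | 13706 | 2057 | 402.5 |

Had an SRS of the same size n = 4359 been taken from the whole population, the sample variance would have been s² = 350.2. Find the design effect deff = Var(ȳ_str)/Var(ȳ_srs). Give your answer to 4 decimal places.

Var(ȳ_str) = Σ Wₕ²(1−fₕ)sₕ²/nₕ with Wₕ = Nₕ/28885:
  Suburban: (11863/28885)²·(1−2194/11863)·27.7/2194 = 0.0017356993
  Urban: (3316/28885)²·(1−108/3316)·676.4/108 = 0.079851666
  Rural: (13706/28885)²·(1−2057/13706)·402.5/2057 = 0.037444344
  → Var(ȳ_str) = 0.11903171.
Var(ȳ_srs) = (1 − 4359/28885)·350.2/4359 = 0.068215588.
deff = 0.11903171 / 0.068215588 = 1.7449.

1.7449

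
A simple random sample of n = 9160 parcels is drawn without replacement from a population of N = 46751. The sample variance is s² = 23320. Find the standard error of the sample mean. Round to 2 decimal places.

1.43

Under SRS without replacement, Var(ȳ) = (1 − f)·s²/n with f = n/N = 9160/46751 = 0.19593164.
Var(ȳ) = (1 − 0.19593164)·23320/9160 = 0.80406836·2.5458515 = 2.0470387.
SE(ȳ) = √(2.0470387) = 1.43.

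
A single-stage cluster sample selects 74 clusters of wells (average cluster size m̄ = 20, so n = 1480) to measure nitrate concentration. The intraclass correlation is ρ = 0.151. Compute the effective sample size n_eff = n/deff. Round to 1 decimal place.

382.5

deff = 1 + (20 − 1)·0.151 = 1 + 2.869 = 3.869.
n_eff = 1480 / 3.869 = 382.5.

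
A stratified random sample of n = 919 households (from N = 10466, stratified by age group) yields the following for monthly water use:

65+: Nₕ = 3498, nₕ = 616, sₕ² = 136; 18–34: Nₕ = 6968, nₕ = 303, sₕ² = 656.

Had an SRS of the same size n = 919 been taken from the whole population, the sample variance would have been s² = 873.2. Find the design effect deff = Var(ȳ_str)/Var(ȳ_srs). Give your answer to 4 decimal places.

1.0825

Var(ȳ_str) = Σ Wₕ²(1−fₕ)sₕ²/nₕ with Wₕ = Nₕ/10466:
  65+: (3498/10466)²·(1−616/3498)·136/616 = 0.020319383
  18–34: (6968/10466)²·(1−303/6968)·656/303 = 0.91792679
  → Var(ȳ_str) = 0.93824617.
Var(ȳ_srs) = (1 − 919/10466)·873.2/919 = 0.86673116.
deff = 0.93824617 / 0.86673116 = 1.0825.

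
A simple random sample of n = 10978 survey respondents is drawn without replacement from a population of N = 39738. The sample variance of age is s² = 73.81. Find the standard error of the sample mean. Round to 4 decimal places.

0.0698

Under SRS without replacement, Var(ȳ) = (1 − f)·s²/n with f = n/N = 10978/39738 = 0.27625950.
Var(ȳ) = (1 − 0.27625950)·73.81/10978 = 0.72374050·0.0067234469 = 0.0048660308.
SE(ȳ) = √(0.0048660308) = 0.0698.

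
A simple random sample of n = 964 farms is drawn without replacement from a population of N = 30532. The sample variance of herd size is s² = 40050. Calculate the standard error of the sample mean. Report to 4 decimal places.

Under SRS without replacement, Var(ȳ) = (1 − f)·s²/n with f = n/N = 964/30532 = 0.03157343.
Var(ȳ) = (1 − 0.03157343)·40050/964 = 0.96842657·41.545643 = 40.233905.
SE(ȳ) = √(40.233905) = 6.3430.

6.3430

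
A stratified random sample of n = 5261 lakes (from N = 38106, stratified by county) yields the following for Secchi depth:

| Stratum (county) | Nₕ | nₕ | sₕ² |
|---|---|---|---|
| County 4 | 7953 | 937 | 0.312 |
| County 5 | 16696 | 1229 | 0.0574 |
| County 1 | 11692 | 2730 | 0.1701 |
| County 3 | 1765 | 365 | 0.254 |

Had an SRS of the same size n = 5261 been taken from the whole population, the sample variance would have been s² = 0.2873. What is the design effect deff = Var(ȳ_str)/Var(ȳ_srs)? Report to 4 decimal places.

0.5690

Var(ȳ_str) = Σ Wₕ²(1−fₕ)sₕ²/nₕ with Wₕ = Nₕ/38106:
  County 4: (7953/38106)²·(1−937/7953)·0.312/937 = 1.2795252 × 10^-5
  County 5: (16696/38106)²·(1−1229/16696)·0.0574/1229 = 8.3059977 × 10^-6
  County 1: (11692/38106)²·(1−2730/11692)·0.1701/2730 = 4.4962317 × 10^-6
  County 3: (1765/38106)²·(1−365/1765)·0.254/365 = 1.1842049 × 10^-6
  → Var(ȳ_str) = 2.6781686 × 10^-5.
Var(ȳ_srs) = (1 − 5261/38106)·0.2873/5261 = 4.7069895 × 10^-5.
deff = (2.6781686 × 10^-5) / (4.7069895 × 10^-5) = 0.5690.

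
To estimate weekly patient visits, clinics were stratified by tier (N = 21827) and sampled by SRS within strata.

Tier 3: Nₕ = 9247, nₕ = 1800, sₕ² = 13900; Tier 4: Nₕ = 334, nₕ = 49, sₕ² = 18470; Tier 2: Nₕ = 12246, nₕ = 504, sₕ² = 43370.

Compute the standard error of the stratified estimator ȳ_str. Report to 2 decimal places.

5.21

Var(ȳ_str) = Σₕ Wₕ²(1 − fₕ)sₕ²/nₕ with Wₕ = Nₕ/N, N = 21827.
Tier 3: Wₕ = 0.42364961; term = 0.42364961²·(1 − 0.19465773)·13900/1800 = 1.1161856.
Tier 4: Wₕ = 0.01530215; term = 0.01530215²·(1 − 0.14670659)·18470/49 = 0.075313711.
Tier 2: Wₕ = 0.56104824; term = 0.56104824²·(1 − 0.04115630)·43370/504 = 25.972103.
Sum = 27.163602.
SE = √(27.163602) = 5.21.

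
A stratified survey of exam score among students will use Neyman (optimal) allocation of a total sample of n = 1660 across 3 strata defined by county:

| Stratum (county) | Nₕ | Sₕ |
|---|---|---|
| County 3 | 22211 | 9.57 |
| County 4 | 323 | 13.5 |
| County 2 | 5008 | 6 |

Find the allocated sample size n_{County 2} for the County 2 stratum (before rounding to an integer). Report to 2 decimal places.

Neyman allocation: nₕ = n·NₕSₕ / Σⱼ NⱼSⱼ.
Σ NⱼSⱼ = 22211·9.57 + 323·13.5 + 5008·6 = 246967.77.
n_{County 2} = 1660·5008·6 / 246967.77 = 201.97.

201.97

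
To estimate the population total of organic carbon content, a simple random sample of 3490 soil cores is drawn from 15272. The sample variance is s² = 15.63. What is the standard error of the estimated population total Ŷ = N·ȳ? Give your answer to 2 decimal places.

Var(Ŷ) = N²·Var(ȳ) = N²·(1 − n/N)·s²/n.
f = 3490/15272 = 0.22852279; Var(ȳ) = 0.77147721·15.63/3490 = 0.0034550684.
Var(Ŷ) = 15272² · 0.0034550684 = 805839.37.
SE(Ŷ) = √(805839.37) = 897.69.

897.69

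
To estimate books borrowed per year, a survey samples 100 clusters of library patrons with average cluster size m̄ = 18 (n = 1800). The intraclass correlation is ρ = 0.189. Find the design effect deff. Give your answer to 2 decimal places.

deff = 1 + (18 − 1)·0.189 = 1 + 3.213 = 4.213.

4.21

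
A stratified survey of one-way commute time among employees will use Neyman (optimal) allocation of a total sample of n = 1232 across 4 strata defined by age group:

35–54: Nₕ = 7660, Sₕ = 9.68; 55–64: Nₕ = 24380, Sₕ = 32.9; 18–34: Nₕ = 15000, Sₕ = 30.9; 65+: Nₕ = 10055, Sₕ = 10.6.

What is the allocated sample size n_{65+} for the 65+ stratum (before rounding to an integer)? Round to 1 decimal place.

90.8

Neyman allocation: nₕ = n·NₕSₕ / Σⱼ NⱼSⱼ.
Σ NⱼSⱼ = 7660·9.68 + 24380·32.9 + 15000·30.9 + 10055·10.6 = 1.4463338 × 10^6.
n_{65+} = 1232·10055·10.6 / (1.4463338 × 10^6) = 90.8.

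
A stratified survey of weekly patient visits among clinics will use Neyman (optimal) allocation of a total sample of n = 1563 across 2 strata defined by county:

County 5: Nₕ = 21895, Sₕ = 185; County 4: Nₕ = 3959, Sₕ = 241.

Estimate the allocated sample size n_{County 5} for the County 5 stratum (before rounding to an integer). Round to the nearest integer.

1265

Neyman allocation: nₕ = n·NₕSₕ / Σⱼ NⱼSⱼ.
Σ NⱼSⱼ = 21895·185 + 3959·241 = 5.004694 × 10^6.
n_{County 5} = 1563·21895·185 / (5.004694 × 10^6) = 1265.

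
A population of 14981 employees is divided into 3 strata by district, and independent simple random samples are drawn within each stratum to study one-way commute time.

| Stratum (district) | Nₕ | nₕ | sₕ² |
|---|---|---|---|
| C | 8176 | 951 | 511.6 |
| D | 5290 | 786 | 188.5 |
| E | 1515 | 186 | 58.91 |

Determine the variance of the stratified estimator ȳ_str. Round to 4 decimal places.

Var(ȳ_str) = Σₕ Wₕ²(1 − fₕ)sₕ²/nₕ with Wₕ = Nₕ/N, N = 14981.
C: Wₕ = 0.54575796; term = 0.54575796²·(1 − 0.11631605)·511.6/951 = 0.14159475.
D: Wₕ = 0.35311394; term = 0.35311394²·(1 − 0.14858223)·188.5/786 = 0.025460167.
E: Wₕ = 0.10112810; term = 0.10112810²·(1 − 0.12277228)·58.91/186 = 0.0028413981.
Sum = 0.16989632.

0.1699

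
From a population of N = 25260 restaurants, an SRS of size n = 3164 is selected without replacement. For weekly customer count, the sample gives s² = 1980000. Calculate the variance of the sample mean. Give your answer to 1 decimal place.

Under SRS without replacement, Var(ȳ) = (1 − f)·s²/n with f = n/N = 3164/25260 = 0.12525732.
Var(ȳ) = (1 − 0.12525732)·1980000/3164 = 0.87474268·625.79014 = 547.40534.

547.4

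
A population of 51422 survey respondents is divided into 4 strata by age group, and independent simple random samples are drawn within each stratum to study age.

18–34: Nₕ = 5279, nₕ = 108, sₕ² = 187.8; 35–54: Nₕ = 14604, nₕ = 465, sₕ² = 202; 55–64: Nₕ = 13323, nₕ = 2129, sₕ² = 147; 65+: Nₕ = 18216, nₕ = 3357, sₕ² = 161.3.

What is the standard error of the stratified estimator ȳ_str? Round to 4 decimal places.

Var(ȳ_str) = Σₕ Wₕ²(1 − fₕ)sₕ²/nₕ with Wₕ = Nₕ/N, N = 51422.
18–34: Wₕ = 0.10266034; term = 0.10266034²·(1 − 0.02045842)·187.8/108 = 0.017951474.
35–54: Wₕ = 0.28400296; term = 0.28400296²·(1 − 0.03184059)·202/465 = 0.033922747.
55–64: Wₕ = 0.25909144; term = 0.25909144²·(1 − 0.15979884)·147/2129 = 0.003894315.
65+: Wₕ = 0.35424526; term = 0.35424526²·(1 − 0.18428854)·161.3/3357 = 0.0049184436.
Sum = 0.06068698.
SE = √(0.06068698) = 0.2463.

0.2463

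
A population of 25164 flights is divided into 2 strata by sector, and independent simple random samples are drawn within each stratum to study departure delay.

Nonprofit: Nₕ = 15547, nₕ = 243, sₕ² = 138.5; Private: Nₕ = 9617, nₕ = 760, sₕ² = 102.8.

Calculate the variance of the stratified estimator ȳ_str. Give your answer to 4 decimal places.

0.2324

Var(ȳ_str) = Σₕ Wₕ²(1 − fₕ)sₕ²/nₕ with Wₕ = Nₕ/N, N = 25164.
Nonprofit: Wₕ = 0.61782705; term = 0.61782705²·(1 − 0.01563003)·138.5/243 = 0.21415869.
Private: Wₕ = 0.38217295; term = 0.38217295²·(1 − 0.07902672)·102.8/760 = 0.018194764.
Sum = 0.23235345.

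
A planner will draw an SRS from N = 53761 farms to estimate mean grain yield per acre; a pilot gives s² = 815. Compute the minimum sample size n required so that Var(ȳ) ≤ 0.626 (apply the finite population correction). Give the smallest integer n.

Without fpc, n₀ = s²/D = 815/0.626 = 1301.9169.
With fpc, (1 − n/N)·s²/n ≤ D requires n ≥ n₀/(1 + n₀/N) = 1301.9169/(1 + 1301.9169/53761) = 1271.1342.
Rounding up, n = 1272.

1272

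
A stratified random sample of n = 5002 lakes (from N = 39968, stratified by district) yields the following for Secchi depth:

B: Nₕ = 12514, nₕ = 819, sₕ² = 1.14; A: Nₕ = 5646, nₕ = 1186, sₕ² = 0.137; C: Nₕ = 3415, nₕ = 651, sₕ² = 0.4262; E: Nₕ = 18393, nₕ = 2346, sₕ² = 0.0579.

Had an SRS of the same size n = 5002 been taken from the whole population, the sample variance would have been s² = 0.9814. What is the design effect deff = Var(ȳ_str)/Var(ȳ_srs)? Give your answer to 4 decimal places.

0.8027

Var(ȳ_str) = Σ Wₕ²(1−fₕ)sₕ²/nₕ with Wₕ = Nₕ/39968:
  B: (12514/39968)²·(1−819/12514)·1.14/819 = 1.2752417 × 10^-4
  A: (5646/39968)²·(1−1186/5646)·0.137/1186 = 1.8209029 × 10^-6
  C: (3415/39968)²·(1−651/3415)·0.4262/651 = 3.8684445 × 10^-6
  E: (18393/39968)²·(1−2346/18393)·0.0579/2346 = 4.5600767 × 10^-6
  → Var(ȳ_str) = 1.3777359 × 10^-4.
Var(ȳ_srs) = (1 − 5002/39968)·0.9814/5002 = 1.7164688 × 10^-4.
deff = (1.3777359 × 10^-4) / (1.7164688 × 10^-4) = 0.8027.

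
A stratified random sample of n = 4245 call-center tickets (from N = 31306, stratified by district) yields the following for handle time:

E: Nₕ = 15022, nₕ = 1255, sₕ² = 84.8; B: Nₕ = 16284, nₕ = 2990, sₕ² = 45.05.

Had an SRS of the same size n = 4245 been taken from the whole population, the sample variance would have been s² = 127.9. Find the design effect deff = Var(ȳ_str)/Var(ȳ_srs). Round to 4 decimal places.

0.6752

Var(ȳ_str) = Σ Wₕ²(1−fₕ)sₕ²/nₕ with Wₕ = Nₕ/31306:
  E: (15022/31306)²·(1−1255/15022)·84.8/1255 = 0.014258178
  B: (16284/31306)²·(1−2990/16284)·45.05/2990 = 0.0033280145
  → Var(ȳ_str) = 0.017586193.
Var(ȳ_srs) = (1 − 4245/31306)·127.9/4245 = 0.026044085.
deff = 0.017586193 / 0.026044085 = 0.6752.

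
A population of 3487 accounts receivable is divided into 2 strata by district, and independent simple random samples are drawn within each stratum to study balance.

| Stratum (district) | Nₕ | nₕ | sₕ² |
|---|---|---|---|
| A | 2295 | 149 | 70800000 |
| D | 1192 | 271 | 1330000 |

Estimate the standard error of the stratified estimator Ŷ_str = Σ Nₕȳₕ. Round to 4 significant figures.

1.532 × 10^6

Var(Ŷ_str) = Σₕ Nₕ²(1 − fₕ)sₕ²/nₕ.
A: 2295²·(1 − 149/2295)·70800000/149 = 2.3402346 × 10^12.
D: 1192²·(1 − 271/1192)·1330000/271 = 5.387884 × 10^9.
Sum = 2.3456225 × 10^12.
SE = √(2.3456225 × 10^12) = 1.532 × 10^6.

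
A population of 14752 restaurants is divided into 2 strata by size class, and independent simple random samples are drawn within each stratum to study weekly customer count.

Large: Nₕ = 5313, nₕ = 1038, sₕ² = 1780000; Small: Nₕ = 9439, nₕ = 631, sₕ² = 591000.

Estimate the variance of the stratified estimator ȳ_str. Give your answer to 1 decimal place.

536.8

Var(ȳ_str) = Σₕ Wₕ²(1 − fₕ)sₕ²/nₕ with Wₕ = Nₕ/N, N = 14752.
Large: Wₕ = 0.36015456; term = 0.36015456²·(1 − 0.19536985)·1780000/1038 = 178.97682.
Small: Wₕ = 0.63984544; term = 0.63984544²·(1 − 0.06685030)·591000/631 = 357.81588.
Sum = 536.7927.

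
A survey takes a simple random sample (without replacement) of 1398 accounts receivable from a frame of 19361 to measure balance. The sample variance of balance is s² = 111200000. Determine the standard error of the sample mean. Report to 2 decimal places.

271.66

Under SRS without replacement, Var(ȳ) = (1 − f)·s²/n with f = n/N = 1398/19361 = 0.07220701.
Var(ȳ) = (1 − 0.07220701)·111200000/1398 = 0.92779299·79542.203 = 73798.698.
SE(ȳ) = √(73798.698) = 271.66.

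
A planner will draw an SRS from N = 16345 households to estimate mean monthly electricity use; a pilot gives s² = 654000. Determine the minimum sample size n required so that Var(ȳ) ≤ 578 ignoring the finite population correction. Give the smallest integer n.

Without fpc, n₀ = s²/D = 654000/578 = 1131.4879.
Rounding up, n = 1132.

1132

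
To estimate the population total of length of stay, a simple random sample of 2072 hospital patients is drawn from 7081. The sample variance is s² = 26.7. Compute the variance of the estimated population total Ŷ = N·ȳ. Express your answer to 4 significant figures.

457100

Var(Ŷ) = N²·Var(ȳ) = N²·(1 − n/N)·s²/n.
f = 2072/7081 = 0.29261404; Var(ȳ) = 0.70738596·26.7/2072 = 0.0091154465.
Var(Ŷ) = 7081² · 0.0091154465 = 457053.6.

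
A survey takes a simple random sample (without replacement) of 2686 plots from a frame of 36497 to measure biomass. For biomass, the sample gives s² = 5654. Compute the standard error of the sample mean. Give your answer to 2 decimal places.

1.40

Under SRS without replacement, Var(ȳ) = (1 − f)·s²/n with f = n/N = 2686/36497 = 0.07359509.
Var(ȳ) = (1 − 0.07359509)·5654/2686 = 0.92640491·2.1049888 = 1.950072.
SE(ȳ) = √(1.950072) = 1.40.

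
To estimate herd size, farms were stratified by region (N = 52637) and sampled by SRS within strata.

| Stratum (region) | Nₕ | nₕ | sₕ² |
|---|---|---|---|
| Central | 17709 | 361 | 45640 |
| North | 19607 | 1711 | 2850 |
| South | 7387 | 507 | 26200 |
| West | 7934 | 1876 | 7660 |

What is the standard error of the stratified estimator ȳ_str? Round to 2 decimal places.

3.90

Var(ȳ_str) = Σₕ Wₕ²(1 − fₕ)sₕ²/nₕ with Wₕ = Nₕ/N, N = 52637.
Central: Wₕ = 0.33643635; term = 0.33643635²·(1 − 0.02038511)·45640/361 = 14.018438.
North: Wₕ = 0.37249463; term = 0.37249463²·(1 − 0.08726475)·2850/1711 = 0.21095009.
South: Wₕ = 0.14033855; term = 0.14033855²·(1 − 0.06863409)·26200/507 = 0.9479111.
West: Wₕ = 0.15073047; term = 0.15073047²·(1 − 0.23645072)·7660/1876 = 0.07083292.
Sum = 15.248132.
SE = √(15.248132) = 3.90.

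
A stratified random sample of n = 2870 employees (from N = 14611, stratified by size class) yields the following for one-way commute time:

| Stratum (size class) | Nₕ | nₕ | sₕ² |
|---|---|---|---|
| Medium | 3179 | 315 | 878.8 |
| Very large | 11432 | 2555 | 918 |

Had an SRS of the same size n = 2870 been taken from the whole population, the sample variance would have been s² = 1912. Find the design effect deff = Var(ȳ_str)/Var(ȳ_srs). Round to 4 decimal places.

Var(ȳ_str) = Σ Wₕ²(1−fₕ)sₕ²/nₕ with Wₕ = Nₕ/14611:
  Medium: (3179/14611)²·(1−315/3179)·878.8/315 = 0.11898252
  Very large: (11432/14611)²·(1−2555/11432)·918/2555 = 0.17079704
  → Var(ȳ_str) = 0.28977956.
Var(ȳ_srs) = (1 − 2870/14611)·1912/2870 = 0.53534178.
deff = 0.28977956 / 0.53534178 = 0.5413.

0.5413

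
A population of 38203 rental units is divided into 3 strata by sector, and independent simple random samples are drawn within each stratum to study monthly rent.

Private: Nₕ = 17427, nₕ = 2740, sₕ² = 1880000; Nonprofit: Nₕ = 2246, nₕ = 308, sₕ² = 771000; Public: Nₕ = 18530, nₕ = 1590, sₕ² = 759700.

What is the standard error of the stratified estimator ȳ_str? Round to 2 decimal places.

Var(ȳ_str) = Σₕ Wₕ²(1 − fₕ)sₕ²/nₕ with Wₕ = Nₕ/N, N = 38203.
Private: Wₕ = 0.45616836; term = 0.45616836²·(1 − 0.15722729)·1880000/2740 = 120.32838.
Nonprofit: Wₕ = 0.05879119; term = 0.05879119²·(1 − 0.13713268)·771000/308 = 7.4657295.
Public: Wₕ = 0.48504044; term = 0.48504044²·(1 − 0.08580680)·759700/1590 = 102.7635.
Sum = 230.55761.
SE = √(230.55761) = 15.18.

15.18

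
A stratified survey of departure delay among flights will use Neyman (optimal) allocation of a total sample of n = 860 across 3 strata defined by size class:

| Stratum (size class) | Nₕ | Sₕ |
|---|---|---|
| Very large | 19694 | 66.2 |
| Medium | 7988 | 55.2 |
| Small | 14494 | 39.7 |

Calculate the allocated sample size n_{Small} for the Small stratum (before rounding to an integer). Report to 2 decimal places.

Neyman allocation: nₕ = n·NₕSₕ / Σⱼ NⱼSⱼ.
Σ NⱼSⱼ = 19694·66.2 + 7988·55.2 + 14494·39.7 = 2.3200922 × 10^6.
n_{Small} = 860·14494·39.7 / (2.3200922 × 10^6) = 213.29.

213.29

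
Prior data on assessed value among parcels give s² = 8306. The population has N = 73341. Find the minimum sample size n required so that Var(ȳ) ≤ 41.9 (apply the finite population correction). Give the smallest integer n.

198

Without fpc, n₀ = s²/D = 8306/41.9 = 198.2339.
With fpc, (1 − n/N)·s²/n ≤ D requires n ≥ n₀/(1 + n₀/N) = 198.2339/(1 + 198.2339/73341) = 197.6995.
Rounding up, n = 198.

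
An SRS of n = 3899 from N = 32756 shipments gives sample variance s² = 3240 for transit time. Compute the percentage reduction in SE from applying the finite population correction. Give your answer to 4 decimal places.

6.1401

f = n/N = 3899/32756 = 0.11903163.
SE_no-fpc = √(s²/n) = 0.91158231; SE_fpc = √((1−f)s²/n) = 0.85561038.
Ratio = √(1−f) = 0.93859915. Reduction = 100·(1 − 0.93859915) = 6.1401%.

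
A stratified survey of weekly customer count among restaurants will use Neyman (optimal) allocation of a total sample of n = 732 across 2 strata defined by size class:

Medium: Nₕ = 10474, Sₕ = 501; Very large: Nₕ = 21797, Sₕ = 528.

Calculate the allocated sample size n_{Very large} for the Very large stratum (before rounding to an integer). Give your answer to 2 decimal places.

Neyman allocation: nₕ = n·NₕSₕ / Σⱼ NⱼSⱼ.
Σ NⱼSⱼ = 10474·501 + 21797·528 = 1.675629 × 10^7.
n_{Very large} = 732·21797·528 / (1.675629 × 10^7) = 502.76.

502.76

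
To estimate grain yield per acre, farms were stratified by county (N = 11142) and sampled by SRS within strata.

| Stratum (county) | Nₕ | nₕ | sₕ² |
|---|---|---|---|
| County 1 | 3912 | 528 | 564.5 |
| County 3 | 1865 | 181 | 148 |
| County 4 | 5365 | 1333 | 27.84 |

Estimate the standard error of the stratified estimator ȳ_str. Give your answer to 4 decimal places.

Var(ȳ_str) = Σₕ Wₕ²(1 − fₕ)sₕ²/nₕ with Wₕ = Nₕ/N, N = 11142.
County 1: Wₕ = 0.35110393; term = 0.35110393²·(1 − 0.13496933)·564.5/528 = 0.11400737.
County 3: Wₕ = 0.16738467; term = 0.16738467²·(1 − 0.09705094)·148/181 = 0.020686059.
County 4: Wₕ = 0.48151140; term = 0.48151140²·(1 − 0.24846226)·27.84/1333 = 0.0036391757.
Sum = 0.1383326.
SE = √(0.1383326) = 0.3719.

0.3719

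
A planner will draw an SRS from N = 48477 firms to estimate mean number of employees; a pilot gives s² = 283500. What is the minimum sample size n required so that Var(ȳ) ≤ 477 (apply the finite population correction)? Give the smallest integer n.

Without fpc, n₀ = s²/D = 283500/477 = 594.3396.
With fpc, (1 − n/N)·s²/n ≤ D requires n ≥ n₀/(1 + n₀/N) = 594.3396/(1 + 594.3396/48477) = 587.1411.
Rounding up, n = 588.

588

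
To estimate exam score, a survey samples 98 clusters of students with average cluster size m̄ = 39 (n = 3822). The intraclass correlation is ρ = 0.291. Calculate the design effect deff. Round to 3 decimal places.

12.058

deff = 1 + (39 − 1)·0.291 = 1 + 11.058 = 12.058.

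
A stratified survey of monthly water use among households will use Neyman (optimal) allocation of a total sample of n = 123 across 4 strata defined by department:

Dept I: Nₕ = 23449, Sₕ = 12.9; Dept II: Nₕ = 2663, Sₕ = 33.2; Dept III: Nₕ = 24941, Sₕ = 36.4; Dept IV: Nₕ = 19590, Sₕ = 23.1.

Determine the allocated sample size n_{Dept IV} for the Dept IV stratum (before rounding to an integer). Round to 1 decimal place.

Neyman allocation: nₕ = n·NₕSₕ / Σⱼ NⱼSⱼ.
Σ NⱼSⱼ = 23449·12.9 + 2663·33.2 + 24941·36.4 + 19590·23.1 = 1.7512851 × 10^6.
n_{Dept IV} = 123·19590·23.1 / (1.7512851 × 10^6) = 31.8.

31.8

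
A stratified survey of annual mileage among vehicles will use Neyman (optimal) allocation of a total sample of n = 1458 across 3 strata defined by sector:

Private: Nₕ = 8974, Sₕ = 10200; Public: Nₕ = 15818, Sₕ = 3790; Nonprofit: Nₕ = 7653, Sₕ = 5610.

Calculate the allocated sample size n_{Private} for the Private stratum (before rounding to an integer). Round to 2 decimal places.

686.45

Neyman allocation: nₕ = n·NₕSₕ / Σⱼ NⱼSⱼ.
Σ NⱼSⱼ = 8974·10200 + 15818·3790 + 7653·5610 = 1.9441835 × 10^8.
n_{Private} = 1458·8974·10200 / (1.9441835 × 10^8) = 686.45.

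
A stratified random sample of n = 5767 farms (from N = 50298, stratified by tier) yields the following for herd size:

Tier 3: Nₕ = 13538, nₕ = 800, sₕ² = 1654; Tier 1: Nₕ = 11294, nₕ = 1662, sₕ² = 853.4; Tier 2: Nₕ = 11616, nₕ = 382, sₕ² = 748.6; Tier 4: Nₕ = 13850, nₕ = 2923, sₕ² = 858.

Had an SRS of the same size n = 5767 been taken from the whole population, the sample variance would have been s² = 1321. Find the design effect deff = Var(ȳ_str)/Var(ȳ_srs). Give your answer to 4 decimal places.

1.3888

Var(ȳ_str) = Σ Wₕ²(1−fₕ)sₕ²/nₕ with Wₕ = Nₕ/50298:
  Tier 3: (13538/50298)²·(1−800/13538)·1654/800 = 0.14092883
  Tier 1: (11294/50298)²·(1−1662/11294)·853.4/1662 = 0.022079256
  Tier 2: (11616/50298)²·(1−382/11616)·748.6/382 = 0.10108252
  Tier 4: (13850/50298)²·(1−2923/13850)·858/2923 = 0.017559323
  → Var(ȳ_str) = 0.28164993.
Var(ȳ_srs) = (1 − 5767/50298)·1321/5767 = 0.20279843.
deff = 0.28164993 / 0.20279843 = 1.3888.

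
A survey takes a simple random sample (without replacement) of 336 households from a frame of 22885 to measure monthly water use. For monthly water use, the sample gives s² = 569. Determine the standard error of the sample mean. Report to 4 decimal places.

Under SRS without replacement, Var(ȳ) = (1 − f)·s²/n with f = n/N = 336/22885 = 0.01468211.
Var(ȳ) = (1 − 0.01468211)·569/336 = 0.98531789·1.6934524 = 1.6685889.
SE(ȳ) = √(1.6685889) = 1.2917.

1.2917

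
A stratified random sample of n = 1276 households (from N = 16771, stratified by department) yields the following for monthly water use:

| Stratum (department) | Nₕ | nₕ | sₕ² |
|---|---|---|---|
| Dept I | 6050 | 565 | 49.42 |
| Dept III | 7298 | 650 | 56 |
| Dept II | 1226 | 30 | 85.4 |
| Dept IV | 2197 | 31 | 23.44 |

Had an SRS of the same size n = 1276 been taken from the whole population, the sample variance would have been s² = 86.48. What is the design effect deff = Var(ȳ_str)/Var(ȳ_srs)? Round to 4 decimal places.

0.8434

Var(ȳ_str) = Σ Wₕ²(1−fₕ)sₕ²/nₕ with Wₕ = Nₕ/16771:
  Dept I: (6050/16771)²·(1−565/6050)·49.42/565 = 0.010319731
  Dept III: (7298/16771)²·(1−650/7298)·56/650 = 0.014861123
  Dept II: (1226/16771)²·(1−30/1226)·85.4/30 = 0.01484022
  Dept IV: (2197/16771)²·(1−31/2197)·23.44/31 = 0.012792826
  → Var(ȳ_str) = 0.0528139.
Var(ȳ_srs) = (1 − 1276/16771)·86.48/1276 = 0.062617774.
deff = 0.0528139 / 0.062617774 = 0.8434.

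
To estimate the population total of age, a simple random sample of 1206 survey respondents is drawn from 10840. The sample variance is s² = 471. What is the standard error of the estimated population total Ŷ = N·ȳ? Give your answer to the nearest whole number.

6386

Var(Ŷ) = N²·Var(ȳ) = N²·(1 − n/N)·s²/n.
f = 1206/10840 = 0.11125461; Var(ȳ) = 0.88874539·471/1206 = 0.34709708.
Var(Ŷ) = 10840² · 0.34709708 = 4.0785851 × 10^7.
SE(Ŷ) = √(4.0785851 × 10^7) = 6386.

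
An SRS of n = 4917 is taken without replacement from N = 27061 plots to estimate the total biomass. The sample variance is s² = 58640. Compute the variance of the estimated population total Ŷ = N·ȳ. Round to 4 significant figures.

Var(Ŷ) = N²·Var(ȳ) = N²·(1 − n/N)·s²/n.
f = 4917/27061 = 0.18170060; Var(ȳ) = 0.81829940·58640/4917 = 9.759015.
Var(Ŷ) = 27061² · 9.759015 = 7.1465044 × 10^9.

7.147 × 10^9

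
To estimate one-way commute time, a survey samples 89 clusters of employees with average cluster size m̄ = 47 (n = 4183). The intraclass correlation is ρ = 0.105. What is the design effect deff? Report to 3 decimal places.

5.830

deff = 1 + (47 − 1)·0.105 = 1 + 4.83 = 5.83.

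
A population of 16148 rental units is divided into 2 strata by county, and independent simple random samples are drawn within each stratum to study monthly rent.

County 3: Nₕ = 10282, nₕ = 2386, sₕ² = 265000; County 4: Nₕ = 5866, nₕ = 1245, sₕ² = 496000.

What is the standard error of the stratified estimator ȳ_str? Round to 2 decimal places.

8.72

Var(ȳ_str) = Σₕ Wₕ²(1 − fₕ)sₕ²/nₕ with Wₕ = Nₕ/N, N = 16148.
County 3: Wₕ = 0.63673520; term = 0.63673520²·(1 − 0.23205602)·265000/2386 = 34.579817.
County 4: Wₕ = 0.36326480; term = 0.36326480²·(1 − 0.21224003)·496000/1245 = 41.414543.
Sum = 75.99436.
SE = √(75.99436) = 8.72.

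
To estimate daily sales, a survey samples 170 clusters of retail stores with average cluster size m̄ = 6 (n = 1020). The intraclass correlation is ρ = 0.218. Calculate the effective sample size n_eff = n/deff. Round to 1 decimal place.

488.0

deff = 1 + (6 − 1)·0.218 = 1 + 1.09 = 2.09.
n_eff = 1020 / 2.09 = 488.0.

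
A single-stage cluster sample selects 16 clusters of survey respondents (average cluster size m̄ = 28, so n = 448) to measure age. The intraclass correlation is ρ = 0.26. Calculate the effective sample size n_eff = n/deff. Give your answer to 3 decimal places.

deff = 1 + (28 − 1)·0.26 = 1 + 7.02 = 8.02.
n_eff = 448 / 8.02 = 55.860.

55.860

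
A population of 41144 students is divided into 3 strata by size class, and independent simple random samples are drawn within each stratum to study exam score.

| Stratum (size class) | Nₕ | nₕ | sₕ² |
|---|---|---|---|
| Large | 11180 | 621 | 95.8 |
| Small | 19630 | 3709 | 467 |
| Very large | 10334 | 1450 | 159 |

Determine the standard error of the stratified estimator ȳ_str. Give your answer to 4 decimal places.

Var(ȳ_str) = Σₕ Wₕ²(1 − fₕ)sₕ²/nₕ with Wₕ = Nₕ/N, N = 41144.
Large: Wₕ = 0.27172856; term = 0.27172856²·(1 − 0.05554562)·95.8/621 = 0.01075785.
Small: Wₕ = 0.47710480; term = 0.47710480²·(1 − 0.18894549)·467/3709 = 0.023245434.
Very large: Wₕ = 0.25116663; term = 0.25116663²·(1 − 0.14031353)·159/1450 = 0.0059469338.
Sum = 0.039950218.
SE = √(0.039950218) = 0.1999.

0.1999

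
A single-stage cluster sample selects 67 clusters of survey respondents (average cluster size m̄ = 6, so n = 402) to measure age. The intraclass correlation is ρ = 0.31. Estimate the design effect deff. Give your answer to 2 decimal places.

2.55

deff = 1 + (6 − 1)·0.31 = 1 + 1.55 = 2.55.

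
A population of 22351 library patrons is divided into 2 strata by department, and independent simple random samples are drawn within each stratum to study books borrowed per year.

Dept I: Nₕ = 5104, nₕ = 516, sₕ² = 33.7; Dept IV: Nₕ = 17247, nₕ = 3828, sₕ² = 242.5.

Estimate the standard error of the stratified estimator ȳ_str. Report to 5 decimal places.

Var(ȳ_str) = Σₕ Wₕ²(1 − fₕ)sₕ²/nₕ with Wₕ = Nₕ/N, N = 22351.
Dept I: Wₕ = 0.22835667; term = 0.22835667²·(1 − 0.10109718)·33.7/516 = 0.003061402.
Dept IV: Wₕ = 0.77164333; term = 0.77164333²·(1 − 0.22195164)·242.5/3828 = 0.029348075.
Sum = 0.032409477.
SE = √(0.032409477) = 0.18003.

0.18003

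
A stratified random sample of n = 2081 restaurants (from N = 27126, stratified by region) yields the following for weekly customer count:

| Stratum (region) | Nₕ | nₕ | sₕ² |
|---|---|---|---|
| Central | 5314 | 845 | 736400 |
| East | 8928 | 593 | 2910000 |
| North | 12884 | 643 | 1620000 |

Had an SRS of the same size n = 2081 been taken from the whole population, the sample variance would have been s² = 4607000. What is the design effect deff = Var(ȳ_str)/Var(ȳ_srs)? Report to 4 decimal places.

Var(ȳ_str) = Σ Wₕ²(1−fₕ)sₕ²/nₕ with Wₕ = Nₕ/27126:
  Central: (5314/27126)²·(1−845/5314)·736400/845 = 28.126614
  East: (8928/27126)²·(1−593/8928)·2910000/593 = 496.27976
  North: (12884/27126)²·(1−643/12884)·1620000/643 = 540.00793
  → Var(ȳ_str) = 1064.4143.
Var(ȳ_srs) = (1 − 2081/27126)·4607000/2081 = 2044.0024.
deff = 1064.4143 / 2044.0024 = 0.5208.

0.5208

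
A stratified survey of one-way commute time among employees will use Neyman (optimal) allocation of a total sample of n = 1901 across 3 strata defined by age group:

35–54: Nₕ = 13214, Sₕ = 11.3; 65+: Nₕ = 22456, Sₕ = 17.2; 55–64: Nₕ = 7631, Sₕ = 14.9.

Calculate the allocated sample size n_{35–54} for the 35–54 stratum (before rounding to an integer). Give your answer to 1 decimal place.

Neyman allocation: nₕ = n·NₕSₕ / Σⱼ NⱼSⱼ.
Σ NⱼSⱼ = 13214·11.3 + 22456·17.2 + 7631·14.9 = 649263.3.
n_{35–54} = 1901·13214·11.3 / 649263.3 = 437.2.

437.2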